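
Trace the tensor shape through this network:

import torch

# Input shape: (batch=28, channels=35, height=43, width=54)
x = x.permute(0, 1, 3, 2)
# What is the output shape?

Input shape: (28, 35, 43, 54)
Output shape: (28, 35, 54, 43)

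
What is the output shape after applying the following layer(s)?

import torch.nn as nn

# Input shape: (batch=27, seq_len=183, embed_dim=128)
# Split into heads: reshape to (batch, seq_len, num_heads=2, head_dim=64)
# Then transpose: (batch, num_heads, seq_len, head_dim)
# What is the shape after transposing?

Input shape: (27, 183, 128)
  -> after reshape: (27, 183, 2, 64)
Output shape: (27, 2, 183, 64)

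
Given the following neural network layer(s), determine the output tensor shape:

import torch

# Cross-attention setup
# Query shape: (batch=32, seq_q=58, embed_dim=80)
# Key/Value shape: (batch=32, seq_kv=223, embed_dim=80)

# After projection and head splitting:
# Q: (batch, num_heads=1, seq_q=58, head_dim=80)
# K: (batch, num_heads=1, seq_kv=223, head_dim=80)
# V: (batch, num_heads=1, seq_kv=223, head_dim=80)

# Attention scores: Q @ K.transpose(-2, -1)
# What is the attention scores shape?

Input shape: (32, 58, 80)
Output shape: (32, 1, 58, 223)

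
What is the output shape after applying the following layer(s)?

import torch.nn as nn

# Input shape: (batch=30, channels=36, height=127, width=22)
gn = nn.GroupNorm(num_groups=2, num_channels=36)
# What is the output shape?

Input shape: (30, 36, 127, 22)
Output shape: (30, 36, 127, 22)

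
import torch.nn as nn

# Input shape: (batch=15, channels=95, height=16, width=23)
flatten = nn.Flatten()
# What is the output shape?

Input shape: (15, 95, 16, 23)
Output shape: (15, 34960)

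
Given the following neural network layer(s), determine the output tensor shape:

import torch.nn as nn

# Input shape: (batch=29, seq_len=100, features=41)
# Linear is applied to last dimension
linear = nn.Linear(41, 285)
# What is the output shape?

Input shape: (29, 100, 41)
Output shape: (29, 100, 285)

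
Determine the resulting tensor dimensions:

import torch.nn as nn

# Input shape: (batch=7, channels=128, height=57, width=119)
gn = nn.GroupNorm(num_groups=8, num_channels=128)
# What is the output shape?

Input shape: (7, 128, 57, 119)
Output shape: (7, 128, 57, 119)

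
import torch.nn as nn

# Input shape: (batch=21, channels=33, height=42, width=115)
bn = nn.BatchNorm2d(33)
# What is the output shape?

Input shape: (21, 33, 42, 115)
Output shape: (21, 33, 42, 115)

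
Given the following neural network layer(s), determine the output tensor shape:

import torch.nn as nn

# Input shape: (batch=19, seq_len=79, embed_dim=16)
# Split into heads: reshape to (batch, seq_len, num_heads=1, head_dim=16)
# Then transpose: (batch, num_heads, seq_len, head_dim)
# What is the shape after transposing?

Input shape: (19, 79, 16)
  -> after reshape: (19, 79, 1, 16)
Output shape: (19, 1, 79, 16)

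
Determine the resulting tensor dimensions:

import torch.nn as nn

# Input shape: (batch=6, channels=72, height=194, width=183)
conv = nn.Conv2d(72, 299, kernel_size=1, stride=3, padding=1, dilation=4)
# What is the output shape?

Input shape: (6, 72, 194, 183)
Output shape: (6, 299, 66, 62)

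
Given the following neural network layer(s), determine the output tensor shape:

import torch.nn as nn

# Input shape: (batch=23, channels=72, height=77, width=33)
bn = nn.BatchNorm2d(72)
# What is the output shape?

Input shape: (23, 72, 77, 33)
Output shape: (23, 72, 77, 33)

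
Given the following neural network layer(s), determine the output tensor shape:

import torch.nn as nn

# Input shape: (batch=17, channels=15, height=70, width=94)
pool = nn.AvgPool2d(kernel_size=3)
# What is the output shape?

Input shape: (17, 15, 70, 94)
Output shape: (17, 15, 23, 31)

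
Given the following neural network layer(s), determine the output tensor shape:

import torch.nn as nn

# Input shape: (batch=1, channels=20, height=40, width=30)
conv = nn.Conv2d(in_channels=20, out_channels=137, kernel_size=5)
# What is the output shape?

Input shape: (1, 20, 40, 30)
Output shape: (1, 137, 36, 26)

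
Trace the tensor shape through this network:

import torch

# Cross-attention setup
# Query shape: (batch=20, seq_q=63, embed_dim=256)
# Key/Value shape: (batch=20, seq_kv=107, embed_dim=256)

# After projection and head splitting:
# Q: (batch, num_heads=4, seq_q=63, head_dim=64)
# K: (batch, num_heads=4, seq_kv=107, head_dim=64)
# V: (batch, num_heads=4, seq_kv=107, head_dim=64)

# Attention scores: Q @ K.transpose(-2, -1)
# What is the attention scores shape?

Input shape: (20, 63, 256)
Output shape: (20, 4, 63, 107)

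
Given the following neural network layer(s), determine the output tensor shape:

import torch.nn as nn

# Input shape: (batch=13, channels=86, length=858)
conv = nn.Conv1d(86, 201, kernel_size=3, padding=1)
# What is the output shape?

Input shape: (13, 86, 858)
Output shape: (13, 201, 858)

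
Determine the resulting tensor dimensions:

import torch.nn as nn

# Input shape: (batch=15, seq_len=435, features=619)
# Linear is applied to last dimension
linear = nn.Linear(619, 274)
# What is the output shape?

Input shape: (15, 435, 619)
Output shape: (15, 435, 274)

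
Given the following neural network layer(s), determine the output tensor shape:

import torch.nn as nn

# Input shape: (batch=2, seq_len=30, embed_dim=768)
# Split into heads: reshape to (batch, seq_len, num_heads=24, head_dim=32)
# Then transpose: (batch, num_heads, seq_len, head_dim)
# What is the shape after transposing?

Input shape: (2, 30, 768)
  -> after reshape: (2, 30, 24, 32)
Output shape: (2, 24, 30, 32)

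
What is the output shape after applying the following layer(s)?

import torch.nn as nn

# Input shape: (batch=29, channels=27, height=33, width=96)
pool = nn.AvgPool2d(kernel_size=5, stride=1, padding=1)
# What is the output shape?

Input shape: (29, 27, 33, 96)
Output shape: (29, 27, 31, 94)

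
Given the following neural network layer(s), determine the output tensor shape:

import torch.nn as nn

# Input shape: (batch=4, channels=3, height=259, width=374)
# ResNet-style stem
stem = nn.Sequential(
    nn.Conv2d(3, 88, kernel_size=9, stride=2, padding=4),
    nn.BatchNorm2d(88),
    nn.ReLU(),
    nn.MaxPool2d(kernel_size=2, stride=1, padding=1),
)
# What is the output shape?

Input shape: (4, 3, 259, 374)
  -> after Conv2d 9x9 stride=2: (4, 88, 130, 187)
Output shape: (4, 88, 131, 188)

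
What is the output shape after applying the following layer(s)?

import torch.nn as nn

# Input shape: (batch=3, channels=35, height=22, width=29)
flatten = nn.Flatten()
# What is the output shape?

Input shape: (3, 35, 22, 29)
Output shape: (3, 22330)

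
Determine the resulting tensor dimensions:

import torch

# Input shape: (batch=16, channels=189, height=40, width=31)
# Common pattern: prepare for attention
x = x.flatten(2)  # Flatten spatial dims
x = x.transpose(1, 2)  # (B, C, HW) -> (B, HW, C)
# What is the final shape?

Input shape: (16, 189, 40, 31)
  -> after flatten(2): (16, 189, 1240)
Output shape: (16, 1240, 189)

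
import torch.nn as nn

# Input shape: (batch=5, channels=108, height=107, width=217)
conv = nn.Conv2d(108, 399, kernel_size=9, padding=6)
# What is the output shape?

Input shape: (5, 108, 107, 217)
Output shape: (5, 399, 111, 221)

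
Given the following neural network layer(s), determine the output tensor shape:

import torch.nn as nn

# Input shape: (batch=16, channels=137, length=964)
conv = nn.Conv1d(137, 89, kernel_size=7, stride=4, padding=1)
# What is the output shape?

Input shape: (16, 137, 964)
Output shape: (16, 89, 240)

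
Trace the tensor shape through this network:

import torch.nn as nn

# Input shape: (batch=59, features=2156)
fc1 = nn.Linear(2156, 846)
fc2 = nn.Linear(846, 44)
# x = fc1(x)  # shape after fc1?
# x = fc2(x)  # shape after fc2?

Input shape: (59, 2156)
  -> after fc1: (59, 846)
Output shape: (59, 44)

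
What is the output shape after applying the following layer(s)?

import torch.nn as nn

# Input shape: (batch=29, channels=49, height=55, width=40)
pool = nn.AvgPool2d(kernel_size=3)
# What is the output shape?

Input shape: (29, 49, 55, 40)
Output shape: (29, 49, 18, 13)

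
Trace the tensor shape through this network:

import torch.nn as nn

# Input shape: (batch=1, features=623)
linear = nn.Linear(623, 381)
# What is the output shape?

Input shape: (1, 623)
Output shape: (1, 381)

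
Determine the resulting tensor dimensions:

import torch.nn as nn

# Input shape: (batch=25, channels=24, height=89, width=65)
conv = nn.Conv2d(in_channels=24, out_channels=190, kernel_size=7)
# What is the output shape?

Input shape: (25, 24, 89, 65)
Output shape: (25, 190, 83, 59)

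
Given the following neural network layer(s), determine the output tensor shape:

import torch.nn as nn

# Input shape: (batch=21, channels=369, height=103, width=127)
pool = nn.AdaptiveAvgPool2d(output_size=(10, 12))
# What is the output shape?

Input shape: (21, 369, 103, 127)
Output shape: (21, 369, 10, 12)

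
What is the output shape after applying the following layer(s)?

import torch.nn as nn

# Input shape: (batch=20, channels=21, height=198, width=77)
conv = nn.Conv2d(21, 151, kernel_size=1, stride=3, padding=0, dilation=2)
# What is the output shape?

Input shape: (20, 21, 198, 77)
Output shape: (20, 151, 66, 26)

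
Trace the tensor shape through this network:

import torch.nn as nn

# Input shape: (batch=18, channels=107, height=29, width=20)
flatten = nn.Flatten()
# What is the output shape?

Input shape: (18, 107, 29, 20)
Output shape: (18, 62060)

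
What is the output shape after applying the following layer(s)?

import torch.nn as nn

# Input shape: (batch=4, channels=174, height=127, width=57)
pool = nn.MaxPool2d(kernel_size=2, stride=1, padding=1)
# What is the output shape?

Input shape: (4, 174, 127, 57)
Output shape: (4, 174, 128, 58)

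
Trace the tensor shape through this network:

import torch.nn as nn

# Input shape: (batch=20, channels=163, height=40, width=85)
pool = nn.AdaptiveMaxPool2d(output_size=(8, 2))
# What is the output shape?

Input shape: (20, 163, 40, 85)
Output shape: (20, 163, 8, 2)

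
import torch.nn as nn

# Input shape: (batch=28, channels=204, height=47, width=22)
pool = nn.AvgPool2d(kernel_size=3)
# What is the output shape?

Input shape: (28, 204, 47, 22)
Output shape: (28, 204, 15, 7)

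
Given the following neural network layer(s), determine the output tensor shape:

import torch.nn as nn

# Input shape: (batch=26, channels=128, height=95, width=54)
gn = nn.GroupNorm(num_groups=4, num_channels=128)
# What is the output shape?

Input shape: (26, 128, 95, 54)
Output shape: (26, 128, 95, 54)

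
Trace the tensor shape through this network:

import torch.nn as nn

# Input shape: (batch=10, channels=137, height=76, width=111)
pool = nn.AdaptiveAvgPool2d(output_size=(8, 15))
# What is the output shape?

Input shape: (10, 137, 76, 111)
Output shape: (10, 137, 8, 15)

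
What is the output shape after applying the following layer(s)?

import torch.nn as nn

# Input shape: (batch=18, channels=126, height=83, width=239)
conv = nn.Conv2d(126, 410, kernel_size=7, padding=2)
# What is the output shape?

Input shape: (18, 126, 83, 239)
Output shape: (18, 410, 81, 237)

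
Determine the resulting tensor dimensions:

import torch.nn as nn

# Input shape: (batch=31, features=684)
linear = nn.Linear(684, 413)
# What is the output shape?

Input shape: (31, 684)
Output shape: (31, 413)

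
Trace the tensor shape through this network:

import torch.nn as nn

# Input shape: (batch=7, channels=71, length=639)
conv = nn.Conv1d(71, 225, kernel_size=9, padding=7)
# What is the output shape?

Input shape: (7, 71, 639)
Output shape: (7, 225, 645)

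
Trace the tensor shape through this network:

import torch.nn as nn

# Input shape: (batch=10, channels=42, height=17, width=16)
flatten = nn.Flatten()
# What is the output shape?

Input shape: (10, 42, 17, 16)
Output shape: (10, 11424)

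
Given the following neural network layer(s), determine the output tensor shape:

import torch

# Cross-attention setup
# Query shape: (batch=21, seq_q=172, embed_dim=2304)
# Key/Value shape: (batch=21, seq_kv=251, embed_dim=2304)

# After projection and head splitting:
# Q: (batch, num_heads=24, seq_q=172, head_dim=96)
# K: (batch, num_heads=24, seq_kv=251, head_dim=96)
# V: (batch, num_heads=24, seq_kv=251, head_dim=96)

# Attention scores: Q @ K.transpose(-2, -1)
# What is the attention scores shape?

Input shape: (21, 172, 2304)
Output shape: (21, 24, 172, 251)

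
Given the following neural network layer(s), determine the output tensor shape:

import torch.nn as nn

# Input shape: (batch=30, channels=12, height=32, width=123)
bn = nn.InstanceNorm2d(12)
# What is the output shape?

Input shape: (30, 12, 32, 123)
Output shape: (30, 12, 32, 123)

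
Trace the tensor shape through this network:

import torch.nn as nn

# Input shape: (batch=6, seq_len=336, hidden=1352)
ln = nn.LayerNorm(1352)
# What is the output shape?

Input shape: (6, 336, 1352)
Output shape: (6, 336, 1352)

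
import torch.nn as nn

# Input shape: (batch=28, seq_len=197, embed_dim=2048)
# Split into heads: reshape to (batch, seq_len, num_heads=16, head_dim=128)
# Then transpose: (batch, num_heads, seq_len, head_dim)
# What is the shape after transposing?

Input shape: (28, 197, 2048)
  -> after reshape: (28, 197, 16, 128)
Output shape: (28, 16, 197, 128)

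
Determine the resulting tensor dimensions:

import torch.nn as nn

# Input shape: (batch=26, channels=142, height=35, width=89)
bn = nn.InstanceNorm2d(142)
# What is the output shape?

Input shape: (26, 142, 35, 89)
Output shape: (26, 142, 35, 89)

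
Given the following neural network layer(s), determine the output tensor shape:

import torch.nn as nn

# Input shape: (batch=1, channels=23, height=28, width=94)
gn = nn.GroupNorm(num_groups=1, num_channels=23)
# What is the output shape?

Input shape: (1, 23, 28, 94)
Output shape: (1, 23, 28, 94)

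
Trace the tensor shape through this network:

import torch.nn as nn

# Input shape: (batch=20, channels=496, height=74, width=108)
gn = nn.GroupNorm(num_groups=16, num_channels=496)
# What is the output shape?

Input shape: (20, 496, 74, 108)
Output shape: (20, 496, 74, 108)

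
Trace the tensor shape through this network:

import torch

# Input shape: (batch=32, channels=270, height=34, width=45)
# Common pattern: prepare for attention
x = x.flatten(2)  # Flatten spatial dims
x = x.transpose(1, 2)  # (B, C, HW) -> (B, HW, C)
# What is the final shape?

Input shape: (32, 270, 34, 45)
  -> after flatten(2): (32, 270, 1530)
Output shape: (32, 1530, 270)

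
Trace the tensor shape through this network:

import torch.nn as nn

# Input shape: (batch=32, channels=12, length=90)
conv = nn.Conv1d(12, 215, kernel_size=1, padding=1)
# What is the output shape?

Input shape: (32, 12, 90)
Output shape: (32, 215, 92)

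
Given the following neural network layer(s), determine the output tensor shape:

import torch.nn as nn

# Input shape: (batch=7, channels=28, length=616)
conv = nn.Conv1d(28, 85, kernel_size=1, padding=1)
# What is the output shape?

Input shape: (7, 28, 616)
Output shape: (7, 85, 618)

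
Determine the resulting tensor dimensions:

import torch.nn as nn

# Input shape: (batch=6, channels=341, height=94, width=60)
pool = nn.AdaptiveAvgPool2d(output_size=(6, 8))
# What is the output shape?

Input shape: (6, 341, 94, 60)
Output shape: (6, 341, 6, 8)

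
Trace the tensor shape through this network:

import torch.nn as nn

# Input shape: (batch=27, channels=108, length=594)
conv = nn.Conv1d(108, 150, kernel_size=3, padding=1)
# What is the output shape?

Input shape: (27, 108, 594)
Output shape: (27, 150, 594)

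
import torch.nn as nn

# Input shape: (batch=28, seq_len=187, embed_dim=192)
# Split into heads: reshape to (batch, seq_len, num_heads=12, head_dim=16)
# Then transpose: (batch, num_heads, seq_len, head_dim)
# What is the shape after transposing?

Input shape: (28, 187, 192)
  -> after reshape: (28, 187, 12, 16)
Output shape: (28, 12, 187, 16)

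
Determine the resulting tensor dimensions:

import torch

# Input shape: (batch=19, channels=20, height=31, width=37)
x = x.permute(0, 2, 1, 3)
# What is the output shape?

Input shape: (19, 20, 31, 37)
Output shape: (19, 31, 20, 37)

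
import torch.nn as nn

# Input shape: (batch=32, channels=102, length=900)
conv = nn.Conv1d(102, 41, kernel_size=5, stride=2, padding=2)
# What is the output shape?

Input shape: (32, 102, 900)
Output shape: (32, 41, 450)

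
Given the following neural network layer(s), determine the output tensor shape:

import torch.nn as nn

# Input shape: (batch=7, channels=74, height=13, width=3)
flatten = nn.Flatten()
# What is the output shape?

Input shape: (7, 74, 13, 3)
Output shape: (7, 2886)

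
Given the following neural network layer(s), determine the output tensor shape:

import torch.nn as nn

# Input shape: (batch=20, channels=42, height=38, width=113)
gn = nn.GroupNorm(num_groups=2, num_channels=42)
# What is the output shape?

Input shape: (20, 42, 38, 113)
Output shape: (20, 42, 38, 113)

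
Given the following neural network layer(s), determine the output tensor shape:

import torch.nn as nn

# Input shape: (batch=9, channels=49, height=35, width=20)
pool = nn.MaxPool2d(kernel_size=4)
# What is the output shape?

Input shape: (9, 49, 35, 20)
Output shape: (9, 49, 8, 5)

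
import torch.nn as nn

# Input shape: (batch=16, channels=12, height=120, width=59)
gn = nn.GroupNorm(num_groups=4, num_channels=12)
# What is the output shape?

Input shape: (16, 12, 120, 59)
Output shape: (16, 12, 120, 59)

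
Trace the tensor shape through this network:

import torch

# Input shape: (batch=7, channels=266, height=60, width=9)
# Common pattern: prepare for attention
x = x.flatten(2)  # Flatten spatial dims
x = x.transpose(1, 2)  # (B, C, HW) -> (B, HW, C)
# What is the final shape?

Input shape: (7, 266, 60, 9)
  -> after flatten(2): (7, 266, 540)
Output shape: (7, 540, 266)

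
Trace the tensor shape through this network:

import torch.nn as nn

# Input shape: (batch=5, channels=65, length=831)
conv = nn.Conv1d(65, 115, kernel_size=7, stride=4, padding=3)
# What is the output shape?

Input shape: (5, 65, 831)
Output shape: (5, 115, 208)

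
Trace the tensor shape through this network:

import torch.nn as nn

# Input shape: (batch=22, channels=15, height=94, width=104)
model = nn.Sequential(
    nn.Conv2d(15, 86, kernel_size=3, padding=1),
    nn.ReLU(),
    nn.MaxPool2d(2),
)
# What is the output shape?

Input shape: (22, 15, 94, 104)
  -> after Conv2d: (22, 86, 94, 104)
  -> after ReLU: (22, 86, 94, 104)
Output shape: (22, 86, 47, 52)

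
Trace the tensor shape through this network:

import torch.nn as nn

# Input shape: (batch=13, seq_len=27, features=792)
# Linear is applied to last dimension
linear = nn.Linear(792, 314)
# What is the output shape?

Input shape: (13, 27, 792)
Output shape: (13, 27, 314)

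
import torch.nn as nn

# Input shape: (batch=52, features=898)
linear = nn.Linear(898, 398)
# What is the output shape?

Input shape: (52, 898)
Output shape: (52, 398)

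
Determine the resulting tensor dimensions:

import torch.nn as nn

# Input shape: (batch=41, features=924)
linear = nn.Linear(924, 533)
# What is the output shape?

Input shape: (41, 924)
Output shape: (41, 533)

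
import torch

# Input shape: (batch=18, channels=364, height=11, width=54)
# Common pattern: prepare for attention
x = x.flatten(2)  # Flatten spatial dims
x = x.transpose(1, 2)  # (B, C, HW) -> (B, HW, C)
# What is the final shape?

Input shape: (18, 364, 11, 54)
  -> after flatten(2): (18, 364, 594)
Output shape: (18, 594, 364)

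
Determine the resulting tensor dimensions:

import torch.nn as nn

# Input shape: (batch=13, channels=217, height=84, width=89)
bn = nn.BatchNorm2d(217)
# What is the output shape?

Input shape: (13, 217, 84, 89)
Output shape: (13, 217, 84, 89)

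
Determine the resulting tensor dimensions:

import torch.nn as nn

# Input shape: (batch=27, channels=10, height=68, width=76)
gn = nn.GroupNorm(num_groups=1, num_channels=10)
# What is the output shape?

Input shape: (27, 10, 68, 76)
Output shape: (27, 10, 68, 76)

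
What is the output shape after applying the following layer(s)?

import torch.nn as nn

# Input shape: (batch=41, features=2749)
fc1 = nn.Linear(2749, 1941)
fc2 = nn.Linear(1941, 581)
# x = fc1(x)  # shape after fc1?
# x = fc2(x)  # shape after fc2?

Input shape: (41, 2749)
  -> after fc1: (41, 1941)
Output shape: (41, 581)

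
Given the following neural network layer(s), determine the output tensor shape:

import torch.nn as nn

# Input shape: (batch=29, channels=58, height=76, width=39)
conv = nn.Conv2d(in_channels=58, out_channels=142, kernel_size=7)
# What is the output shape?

Input shape: (29, 58, 76, 39)
Output shape: (29, 142, 70, 33)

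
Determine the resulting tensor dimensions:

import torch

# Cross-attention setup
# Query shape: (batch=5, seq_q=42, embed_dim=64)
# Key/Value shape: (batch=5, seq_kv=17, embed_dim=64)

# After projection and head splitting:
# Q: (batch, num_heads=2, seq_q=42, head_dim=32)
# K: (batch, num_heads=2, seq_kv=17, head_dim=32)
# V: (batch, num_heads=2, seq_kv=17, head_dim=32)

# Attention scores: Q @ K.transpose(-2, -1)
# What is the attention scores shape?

Input shape: (5, 42, 64)
Output shape: (5, 2, 42, 17)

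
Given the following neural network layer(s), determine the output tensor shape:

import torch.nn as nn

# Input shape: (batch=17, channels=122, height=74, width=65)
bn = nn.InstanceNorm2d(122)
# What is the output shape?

Input shape: (17, 122, 74, 65)
Output shape: (17, 122, 74, 65)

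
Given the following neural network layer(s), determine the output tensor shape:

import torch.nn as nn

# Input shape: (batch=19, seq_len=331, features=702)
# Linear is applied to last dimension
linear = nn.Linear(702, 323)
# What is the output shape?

Input shape: (19, 331, 702)
Output shape: (19, 331, 323)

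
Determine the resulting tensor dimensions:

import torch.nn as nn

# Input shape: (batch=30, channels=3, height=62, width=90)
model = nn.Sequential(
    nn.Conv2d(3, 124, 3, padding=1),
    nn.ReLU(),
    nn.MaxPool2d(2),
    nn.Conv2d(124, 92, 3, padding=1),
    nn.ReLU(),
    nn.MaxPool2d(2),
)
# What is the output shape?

Input shape: (30, 3, 62, 90)
  -> after first Conv2d: (30, 124, 62, 90)
  -> after first MaxPool2d: (30, 124, 31, 45)
  -> after second Conv2d: (30, 92, 31, 45)
Output shape: (30, 92, 15, 22)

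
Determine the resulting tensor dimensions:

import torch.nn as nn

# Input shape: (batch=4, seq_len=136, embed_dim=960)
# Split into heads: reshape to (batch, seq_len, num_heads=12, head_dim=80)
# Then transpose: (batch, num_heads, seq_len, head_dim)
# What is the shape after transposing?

Input shape: (4, 136, 960)
  -> after reshape: (4, 136, 12, 80)
Output shape: (4, 12, 136, 80)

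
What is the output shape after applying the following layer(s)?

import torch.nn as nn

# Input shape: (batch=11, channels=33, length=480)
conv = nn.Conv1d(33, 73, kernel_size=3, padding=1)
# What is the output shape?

Input shape: (11, 33, 480)
Output shape: (11, 73, 480)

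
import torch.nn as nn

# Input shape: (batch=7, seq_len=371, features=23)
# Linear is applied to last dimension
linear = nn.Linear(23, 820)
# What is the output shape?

Input shape: (7, 371, 23)
Output shape: (7, 371, 820)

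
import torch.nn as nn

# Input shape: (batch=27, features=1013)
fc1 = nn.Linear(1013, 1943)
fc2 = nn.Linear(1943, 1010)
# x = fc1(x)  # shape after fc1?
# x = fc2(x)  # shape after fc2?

Input shape: (27, 1013)
  -> after fc1: (27, 1943)
Output shape: (27, 1010)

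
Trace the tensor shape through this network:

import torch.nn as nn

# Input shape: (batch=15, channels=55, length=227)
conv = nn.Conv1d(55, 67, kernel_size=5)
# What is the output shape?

Input shape: (15, 55, 227)
Output shape: (15, 67, 223)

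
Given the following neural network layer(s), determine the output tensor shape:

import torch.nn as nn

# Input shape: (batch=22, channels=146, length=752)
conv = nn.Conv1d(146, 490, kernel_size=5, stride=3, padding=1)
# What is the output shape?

Input shape: (22, 146, 752)
Output shape: (22, 490, 250)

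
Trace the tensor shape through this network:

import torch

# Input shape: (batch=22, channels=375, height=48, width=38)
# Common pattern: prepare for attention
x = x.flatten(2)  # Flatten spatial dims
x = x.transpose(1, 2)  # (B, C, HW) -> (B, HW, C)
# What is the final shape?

Input shape: (22, 375, 48, 38)
  -> after flatten(2): (22, 375, 1824)
Output shape: (22, 1824, 375)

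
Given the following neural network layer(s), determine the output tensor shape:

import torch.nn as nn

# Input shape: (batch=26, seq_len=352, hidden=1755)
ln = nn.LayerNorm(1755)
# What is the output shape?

Input shape: (26, 352, 1755)
Output shape: (26, 352, 1755)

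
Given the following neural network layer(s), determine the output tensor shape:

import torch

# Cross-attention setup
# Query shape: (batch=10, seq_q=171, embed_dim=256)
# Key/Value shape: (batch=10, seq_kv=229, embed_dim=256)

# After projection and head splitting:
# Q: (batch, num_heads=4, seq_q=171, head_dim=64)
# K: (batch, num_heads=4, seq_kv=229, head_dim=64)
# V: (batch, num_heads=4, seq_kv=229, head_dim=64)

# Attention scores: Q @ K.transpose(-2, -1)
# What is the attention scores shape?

Input shape: (10, 171, 256)
Output shape: (10, 4, 171, 229)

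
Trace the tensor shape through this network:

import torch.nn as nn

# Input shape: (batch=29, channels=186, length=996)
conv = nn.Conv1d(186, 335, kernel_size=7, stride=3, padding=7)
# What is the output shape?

Input shape: (29, 186, 996)
Output shape: (29, 335, 335)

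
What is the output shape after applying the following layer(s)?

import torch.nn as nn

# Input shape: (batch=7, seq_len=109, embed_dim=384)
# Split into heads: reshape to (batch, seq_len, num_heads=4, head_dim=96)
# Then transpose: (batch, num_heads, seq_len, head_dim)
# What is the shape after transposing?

Input shape: (7, 109, 384)
  -> after reshape: (7, 109, 4, 96)
Output shape: (7, 4, 109, 96)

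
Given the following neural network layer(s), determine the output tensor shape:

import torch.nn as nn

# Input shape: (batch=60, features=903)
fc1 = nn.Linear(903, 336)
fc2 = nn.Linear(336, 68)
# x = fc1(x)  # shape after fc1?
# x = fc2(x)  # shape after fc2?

Input shape: (60, 903)
  -> after fc1: (60, 336)
Output shape: (60, 68)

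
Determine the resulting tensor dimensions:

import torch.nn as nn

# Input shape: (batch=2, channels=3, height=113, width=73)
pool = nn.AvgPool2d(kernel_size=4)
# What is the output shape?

Input shape: (2, 3, 113, 73)
Output shape: (2, 3, 28, 18)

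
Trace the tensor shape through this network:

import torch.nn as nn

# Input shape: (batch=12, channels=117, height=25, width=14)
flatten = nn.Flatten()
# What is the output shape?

Input shape: (12, 117, 25, 14)
Output shape: (12, 40950)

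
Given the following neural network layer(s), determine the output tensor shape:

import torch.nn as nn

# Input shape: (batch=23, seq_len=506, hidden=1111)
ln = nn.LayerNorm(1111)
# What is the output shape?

Input shape: (23, 506, 1111)
Output shape: (23, 506, 1111)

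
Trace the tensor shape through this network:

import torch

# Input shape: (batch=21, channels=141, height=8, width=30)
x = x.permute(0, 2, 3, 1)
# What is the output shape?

Input shape: (21, 141, 8, 30)
Output shape: (21, 8, 30, 141)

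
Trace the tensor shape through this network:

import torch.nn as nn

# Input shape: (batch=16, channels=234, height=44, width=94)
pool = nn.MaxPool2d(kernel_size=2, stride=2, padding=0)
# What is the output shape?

Input shape: (16, 234, 44, 94)
Output shape: (16, 234, 22, 47)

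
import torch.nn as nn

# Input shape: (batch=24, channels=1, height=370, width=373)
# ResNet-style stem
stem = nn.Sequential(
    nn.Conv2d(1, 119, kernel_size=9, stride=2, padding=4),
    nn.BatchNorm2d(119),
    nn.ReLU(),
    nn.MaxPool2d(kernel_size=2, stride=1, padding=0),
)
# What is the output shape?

Input shape: (24, 1, 370, 373)
  -> after Conv2d 9x9 stride=2: (24, 119, 185, 187)
Output shape: (24, 119, 184, 186)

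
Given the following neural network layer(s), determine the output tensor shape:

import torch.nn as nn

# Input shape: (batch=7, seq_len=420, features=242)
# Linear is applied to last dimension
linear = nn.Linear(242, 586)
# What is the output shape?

Input shape: (7, 420, 242)
Output shape: (7, 420, 586)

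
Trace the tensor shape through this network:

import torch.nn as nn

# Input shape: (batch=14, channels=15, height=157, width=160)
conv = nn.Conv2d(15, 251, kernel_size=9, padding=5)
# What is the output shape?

Input shape: (14, 15, 157, 160)
Output shape: (14, 251, 159, 162)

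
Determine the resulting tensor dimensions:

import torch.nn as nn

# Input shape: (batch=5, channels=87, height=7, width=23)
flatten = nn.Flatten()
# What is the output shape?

Input shape: (5, 87, 7, 23)
Output shape: (5, 14007)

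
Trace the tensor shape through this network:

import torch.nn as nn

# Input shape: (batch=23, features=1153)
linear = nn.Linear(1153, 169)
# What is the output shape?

Input shape: (23, 1153)
Output shape: (23, 169)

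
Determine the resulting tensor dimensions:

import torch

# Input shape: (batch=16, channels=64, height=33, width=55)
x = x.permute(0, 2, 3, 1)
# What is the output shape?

Input shape: (16, 64, 33, 55)
Output shape: (16, 33, 55, 64)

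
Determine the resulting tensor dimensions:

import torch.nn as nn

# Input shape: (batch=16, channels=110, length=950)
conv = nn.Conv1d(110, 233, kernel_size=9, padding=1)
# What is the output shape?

Input shape: (16, 110, 950)
Output shape: (16, 233, 944)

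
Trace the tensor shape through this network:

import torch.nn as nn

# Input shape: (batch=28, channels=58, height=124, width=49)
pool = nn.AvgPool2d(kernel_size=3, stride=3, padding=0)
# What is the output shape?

Input shape: (28, 58, 124, 49)
Output shape: (28, 58, 41, 16)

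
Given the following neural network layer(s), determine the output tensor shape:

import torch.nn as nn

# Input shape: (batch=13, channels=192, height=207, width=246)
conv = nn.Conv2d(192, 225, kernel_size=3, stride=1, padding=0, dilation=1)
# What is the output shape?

Input shape: (13, 192, 207, 246)
Output shape: (13, 225, 205, 244)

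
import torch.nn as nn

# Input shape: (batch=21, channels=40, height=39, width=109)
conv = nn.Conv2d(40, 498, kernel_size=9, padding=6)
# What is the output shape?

Input shape: (21, 40, 39, 109)
Output shape: (21, 498, 43, 113)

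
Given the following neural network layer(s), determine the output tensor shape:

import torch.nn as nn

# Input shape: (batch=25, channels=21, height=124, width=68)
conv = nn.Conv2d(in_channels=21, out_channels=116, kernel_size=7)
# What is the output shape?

Input shape: (25, 21, 124, 68)
Output shape: (25, 116, 118, 62)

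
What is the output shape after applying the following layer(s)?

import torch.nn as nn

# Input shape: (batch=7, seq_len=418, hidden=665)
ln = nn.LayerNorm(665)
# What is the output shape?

Input shape: (7, 418, 665)
Output shape: (7, 418, 665)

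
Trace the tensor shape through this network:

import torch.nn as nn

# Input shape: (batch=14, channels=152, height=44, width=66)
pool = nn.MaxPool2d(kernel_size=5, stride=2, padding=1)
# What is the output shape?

Input shape: (14, 152, 44, 66)
Output shape: (14, 152, 21, 32)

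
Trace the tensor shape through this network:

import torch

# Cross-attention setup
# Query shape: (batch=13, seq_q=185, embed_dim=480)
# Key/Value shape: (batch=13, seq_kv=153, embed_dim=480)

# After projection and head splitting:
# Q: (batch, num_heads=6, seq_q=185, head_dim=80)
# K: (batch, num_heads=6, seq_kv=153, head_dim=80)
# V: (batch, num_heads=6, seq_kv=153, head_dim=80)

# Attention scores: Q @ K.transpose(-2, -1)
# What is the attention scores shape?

Input shape: (13, 185, 480)
Output shape: (13, 6, 185, 153)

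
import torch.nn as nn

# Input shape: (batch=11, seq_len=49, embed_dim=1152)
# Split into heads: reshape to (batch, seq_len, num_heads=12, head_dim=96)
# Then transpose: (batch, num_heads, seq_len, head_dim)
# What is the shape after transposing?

Input shape: (11, 49, 1152)
  -> after reshape: (11, 49, 12, 96)
Output shape: (11, 12, 49, 96)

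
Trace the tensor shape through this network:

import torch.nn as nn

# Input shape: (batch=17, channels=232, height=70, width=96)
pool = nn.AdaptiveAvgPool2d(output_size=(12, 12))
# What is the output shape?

Input shape: (17, 232, 70, 96)
Output shape: (17, 232, 12, 12)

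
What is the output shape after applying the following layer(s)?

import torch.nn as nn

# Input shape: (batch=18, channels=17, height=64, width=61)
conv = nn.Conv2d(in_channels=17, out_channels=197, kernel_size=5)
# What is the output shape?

Input shape: (18, 17, 64, 61)
Output shape: (18, 197, 60, 57)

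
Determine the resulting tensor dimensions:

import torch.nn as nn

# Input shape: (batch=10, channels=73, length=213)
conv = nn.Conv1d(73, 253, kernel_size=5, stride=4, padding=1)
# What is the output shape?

Input shape: (10, 73, 213)
Output shape: (10, 253, 53)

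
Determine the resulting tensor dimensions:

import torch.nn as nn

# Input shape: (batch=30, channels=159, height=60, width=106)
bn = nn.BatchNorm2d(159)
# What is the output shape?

Input shape: (30, 159, 60, 106)
Output shape: (30, 159, 60, 106)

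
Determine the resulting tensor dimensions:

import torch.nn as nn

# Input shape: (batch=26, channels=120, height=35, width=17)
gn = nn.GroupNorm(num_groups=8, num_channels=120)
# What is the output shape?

Input shape: (26, 120, 35, 17)
Output shape: (26, 120, 35, 17)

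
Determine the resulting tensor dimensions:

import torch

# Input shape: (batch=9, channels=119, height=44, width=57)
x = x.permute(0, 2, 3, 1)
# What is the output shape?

Input shape: (9, 119, 44, 57)
Output shape: (9, 44, 57, 119)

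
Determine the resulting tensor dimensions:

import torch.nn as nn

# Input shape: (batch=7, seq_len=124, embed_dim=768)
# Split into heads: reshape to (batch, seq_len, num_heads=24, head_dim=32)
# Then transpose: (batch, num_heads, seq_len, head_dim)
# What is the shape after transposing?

Input shape: (7, 124, 768)
  -> after reshape: (7, 124, 24, 32)
Output shape: (7, 24, 124, 32)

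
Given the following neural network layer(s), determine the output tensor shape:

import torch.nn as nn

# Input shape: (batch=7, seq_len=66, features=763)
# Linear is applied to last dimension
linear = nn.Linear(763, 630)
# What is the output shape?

Input shape: (7, 66, 763)
Output shape: (7, 66, 630)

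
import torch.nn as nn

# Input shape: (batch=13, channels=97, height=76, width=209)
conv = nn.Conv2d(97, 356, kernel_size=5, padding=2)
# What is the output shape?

Input shape: (13, 97, 76, 209)
Output shape: (13, 356, 76, 209)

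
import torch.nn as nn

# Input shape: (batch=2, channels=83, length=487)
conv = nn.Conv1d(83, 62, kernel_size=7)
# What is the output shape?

Input shape: (2, 83, 487)
Output shape: (2, 62, 481)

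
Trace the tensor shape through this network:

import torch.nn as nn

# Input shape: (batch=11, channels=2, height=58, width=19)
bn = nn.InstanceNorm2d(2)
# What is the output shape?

Input shape: (11, 2, 58, 19)
Output shape: (11, 2, 58, 19)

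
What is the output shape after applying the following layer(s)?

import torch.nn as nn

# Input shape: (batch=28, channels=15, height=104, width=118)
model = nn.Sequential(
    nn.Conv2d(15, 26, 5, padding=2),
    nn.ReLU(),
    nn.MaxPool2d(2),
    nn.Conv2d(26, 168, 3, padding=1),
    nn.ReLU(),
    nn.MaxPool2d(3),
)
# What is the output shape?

Input shape: (28, 15, 104, 118)
  -> after first Conv2d: (28, 26, 104, 118)
  -> after first MaxPool2d: (28, 26, 52, 59)
  -> after second Conv2d: (28, 168, 52, 59)
Output shape: (28, 168, 17, 19)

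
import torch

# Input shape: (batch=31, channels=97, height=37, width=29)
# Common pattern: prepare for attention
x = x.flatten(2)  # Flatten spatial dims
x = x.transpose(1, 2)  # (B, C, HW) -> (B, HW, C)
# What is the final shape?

Input shape: (31, 97, 37, 29)
  -> after flatten(2): (31, 97, 1073)
Output shape: (31, 1073, 97)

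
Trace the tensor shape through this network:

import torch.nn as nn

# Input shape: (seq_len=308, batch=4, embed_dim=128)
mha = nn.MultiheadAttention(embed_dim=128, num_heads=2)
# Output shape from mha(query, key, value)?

Input shape: (308, 4, 128)
Output shape: (308, 4, 128)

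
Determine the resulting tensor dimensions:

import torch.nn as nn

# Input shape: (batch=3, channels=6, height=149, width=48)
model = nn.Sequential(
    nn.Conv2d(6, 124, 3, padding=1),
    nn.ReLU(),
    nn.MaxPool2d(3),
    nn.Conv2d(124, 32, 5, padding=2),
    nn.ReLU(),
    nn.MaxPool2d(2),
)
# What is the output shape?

Input shape: (3, 6, 149, 48)
  -> after first Conv2d: (3, 124, 149, 48)
  -> after first MaxPool2d: (3, 124, 49, 16)
  -> after second Conv2d: (3, 32, 49, 16)
Output shape: (3, 32, 24, 8)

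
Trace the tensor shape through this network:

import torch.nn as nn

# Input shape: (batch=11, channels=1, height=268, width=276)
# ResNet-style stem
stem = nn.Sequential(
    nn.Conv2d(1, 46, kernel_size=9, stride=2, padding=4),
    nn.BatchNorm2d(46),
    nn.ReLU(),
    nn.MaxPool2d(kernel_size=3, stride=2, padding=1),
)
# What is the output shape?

Input shape: (11, 1, 268, 276)
  -> after Conv2d 9x9 stride=2: (11, 46, 134, 138)
Output shape: (11, 46, 67, 69)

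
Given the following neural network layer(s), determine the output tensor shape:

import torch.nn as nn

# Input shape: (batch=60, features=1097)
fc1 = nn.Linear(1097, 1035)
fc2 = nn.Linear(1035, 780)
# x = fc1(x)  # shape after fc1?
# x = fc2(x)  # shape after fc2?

Input shape: (60, 1097)
  -> after fc1: (60, 1035)
Output shape: (60, 780)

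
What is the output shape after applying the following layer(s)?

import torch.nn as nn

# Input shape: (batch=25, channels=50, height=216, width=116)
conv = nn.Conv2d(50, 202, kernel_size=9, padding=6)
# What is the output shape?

Input shape: (25, 50, 216, 116)
Output shape: (25, 202, 220, 120)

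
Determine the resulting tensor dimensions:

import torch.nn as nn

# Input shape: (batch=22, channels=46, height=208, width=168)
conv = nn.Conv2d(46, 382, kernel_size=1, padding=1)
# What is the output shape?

Input shape: (22, 46, 208, 168)
Output shape: (22, 382, 210, 170)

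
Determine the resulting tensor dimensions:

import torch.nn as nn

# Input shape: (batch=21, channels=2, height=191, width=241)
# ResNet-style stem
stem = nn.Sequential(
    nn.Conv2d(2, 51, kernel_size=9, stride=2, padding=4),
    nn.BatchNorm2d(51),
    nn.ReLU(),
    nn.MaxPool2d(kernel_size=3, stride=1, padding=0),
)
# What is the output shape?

Input shape: (21, 2, 191, 241)
  -> after Conv2d 9x9 stride=2: (21, 51, 96, 121)
Output shape: (21, 51, 94, 119)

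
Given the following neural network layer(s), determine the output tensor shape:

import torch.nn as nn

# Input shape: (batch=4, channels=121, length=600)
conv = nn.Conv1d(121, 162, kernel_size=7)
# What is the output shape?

Input shape: (4, 121, 600)
Output shape: (4, 162, 594)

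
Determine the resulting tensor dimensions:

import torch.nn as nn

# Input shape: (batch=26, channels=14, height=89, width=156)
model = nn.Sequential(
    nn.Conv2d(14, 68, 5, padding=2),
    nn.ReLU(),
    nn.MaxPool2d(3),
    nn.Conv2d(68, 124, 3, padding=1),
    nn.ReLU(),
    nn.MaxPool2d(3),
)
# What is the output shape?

Input shape: (26, 14, 89, 156)
  -> after first Conv2d: (26, 68, 89, 156)
  -> after first MaxPool2d: (26, 68, 29, 52)
  -> after second Conv2d: (26, 124, 29, 52)
Output shape: (26, 124, 9, 17)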